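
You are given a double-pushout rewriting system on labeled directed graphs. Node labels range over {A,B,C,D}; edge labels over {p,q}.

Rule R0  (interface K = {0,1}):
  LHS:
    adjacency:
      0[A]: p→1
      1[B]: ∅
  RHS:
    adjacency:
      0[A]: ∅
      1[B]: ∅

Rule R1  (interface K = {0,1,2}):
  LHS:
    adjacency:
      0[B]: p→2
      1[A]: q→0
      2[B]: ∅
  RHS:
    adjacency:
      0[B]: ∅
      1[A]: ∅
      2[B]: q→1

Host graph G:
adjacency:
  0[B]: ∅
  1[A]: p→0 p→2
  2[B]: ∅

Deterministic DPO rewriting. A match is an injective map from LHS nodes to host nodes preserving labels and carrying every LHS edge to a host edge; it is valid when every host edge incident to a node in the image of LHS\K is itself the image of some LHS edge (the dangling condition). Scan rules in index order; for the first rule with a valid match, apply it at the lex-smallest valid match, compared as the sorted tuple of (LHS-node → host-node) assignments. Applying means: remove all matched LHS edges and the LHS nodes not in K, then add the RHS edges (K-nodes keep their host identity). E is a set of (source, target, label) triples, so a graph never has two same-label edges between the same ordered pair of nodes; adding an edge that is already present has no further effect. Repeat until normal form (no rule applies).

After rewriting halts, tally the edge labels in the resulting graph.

initial: |V|=3 |E|=2  E = 1-p->0 1-p->2
step 1: apply R0 at {0↦1, 1↦0}  → |V|=3 |E|=1  E = 1-p->2
step 2: apply R0 at {0↦1, 1↦2}  → |V|=3 |E|=0  E = ∅
halt: no rule applies after step 2
NF edges: []

Answer: (no edges)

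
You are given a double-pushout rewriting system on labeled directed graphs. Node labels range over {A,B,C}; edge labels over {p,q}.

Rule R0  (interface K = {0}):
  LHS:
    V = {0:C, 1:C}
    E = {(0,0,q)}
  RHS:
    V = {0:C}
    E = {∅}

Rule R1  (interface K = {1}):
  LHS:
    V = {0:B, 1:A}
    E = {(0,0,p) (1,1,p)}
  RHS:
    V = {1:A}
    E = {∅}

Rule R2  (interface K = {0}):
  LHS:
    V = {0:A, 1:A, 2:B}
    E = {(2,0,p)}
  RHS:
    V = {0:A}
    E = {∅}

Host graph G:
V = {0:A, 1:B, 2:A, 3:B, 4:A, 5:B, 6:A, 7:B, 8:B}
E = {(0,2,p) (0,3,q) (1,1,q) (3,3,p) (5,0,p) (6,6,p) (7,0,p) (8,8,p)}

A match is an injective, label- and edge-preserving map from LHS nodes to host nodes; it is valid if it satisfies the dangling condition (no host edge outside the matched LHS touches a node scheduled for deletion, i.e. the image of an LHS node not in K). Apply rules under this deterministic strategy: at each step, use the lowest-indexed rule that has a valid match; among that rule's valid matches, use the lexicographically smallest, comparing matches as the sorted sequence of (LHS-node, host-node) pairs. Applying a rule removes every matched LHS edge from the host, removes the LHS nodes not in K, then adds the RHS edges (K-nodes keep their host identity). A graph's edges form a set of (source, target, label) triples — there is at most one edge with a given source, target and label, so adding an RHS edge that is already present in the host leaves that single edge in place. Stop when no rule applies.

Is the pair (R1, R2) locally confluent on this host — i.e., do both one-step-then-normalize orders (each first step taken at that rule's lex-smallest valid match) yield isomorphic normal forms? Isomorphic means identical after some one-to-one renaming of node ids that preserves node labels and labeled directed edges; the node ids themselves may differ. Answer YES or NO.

Answer: YES

Steps:
branch R1-first: apply at {0↦8, 1↦6} → |E|=6, then 2 more step(s) → NF |V|=4 |E|=4 V={0:A, 1:B, 2:A, 3:B} E=0-p->2 0-q->3 1-q->1 3-p->3
branch R2-first: apply at {0↦0, 1↦4, 2↦5} → |E|=7, then 2 more step(s) → NF |V|=4 |E|=4 V={0:A, 1:B, 2:A, 3:B} E=0-p->2 0-q->3 1-q->1 3-p->3
graphs isomorphic (equal up to label-preserving node renaming)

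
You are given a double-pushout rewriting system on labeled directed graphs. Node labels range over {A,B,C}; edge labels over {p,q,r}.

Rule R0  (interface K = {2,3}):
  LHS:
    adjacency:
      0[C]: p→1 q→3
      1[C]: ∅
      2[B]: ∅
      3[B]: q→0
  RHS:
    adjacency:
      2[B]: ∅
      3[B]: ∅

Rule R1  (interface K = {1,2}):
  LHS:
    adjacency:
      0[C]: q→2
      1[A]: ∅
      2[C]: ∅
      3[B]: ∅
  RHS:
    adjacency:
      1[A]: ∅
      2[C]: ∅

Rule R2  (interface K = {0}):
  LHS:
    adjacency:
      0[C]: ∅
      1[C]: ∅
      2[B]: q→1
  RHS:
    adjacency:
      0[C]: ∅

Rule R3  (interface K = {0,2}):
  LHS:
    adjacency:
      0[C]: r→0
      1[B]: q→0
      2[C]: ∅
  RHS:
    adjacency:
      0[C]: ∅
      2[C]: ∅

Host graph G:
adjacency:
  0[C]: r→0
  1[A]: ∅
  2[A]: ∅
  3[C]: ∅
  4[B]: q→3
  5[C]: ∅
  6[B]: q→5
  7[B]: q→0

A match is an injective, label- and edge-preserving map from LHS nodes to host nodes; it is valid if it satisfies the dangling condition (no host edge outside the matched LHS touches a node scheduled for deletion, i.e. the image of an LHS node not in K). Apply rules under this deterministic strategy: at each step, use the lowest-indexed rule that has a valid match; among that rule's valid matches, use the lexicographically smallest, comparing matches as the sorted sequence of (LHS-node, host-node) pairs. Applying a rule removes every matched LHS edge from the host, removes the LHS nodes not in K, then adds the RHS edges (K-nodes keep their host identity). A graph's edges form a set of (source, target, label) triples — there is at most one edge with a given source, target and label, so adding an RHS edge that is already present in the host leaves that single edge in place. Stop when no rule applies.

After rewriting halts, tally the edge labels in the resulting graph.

initial: |V|=8 |E|=4  E = 0-r->0 4-q->3 6-q->5 7-q->0
step 1: apply R2 at {0↦0, 1↦3, 2↦4}  → |V|=6 |E|=3  E = 0-r->0 6-q->5 7-q->0
step 2: apply R2 at {0↦0, 1↦5, 2↦6}  → |V|=4 |E|=2  E = 0-r->0 7-q->0
halt: no rule applies after step 2
NF edges: [(0, 0, 'r'), (7, 0, 'q')]

Answer: q:1 r:1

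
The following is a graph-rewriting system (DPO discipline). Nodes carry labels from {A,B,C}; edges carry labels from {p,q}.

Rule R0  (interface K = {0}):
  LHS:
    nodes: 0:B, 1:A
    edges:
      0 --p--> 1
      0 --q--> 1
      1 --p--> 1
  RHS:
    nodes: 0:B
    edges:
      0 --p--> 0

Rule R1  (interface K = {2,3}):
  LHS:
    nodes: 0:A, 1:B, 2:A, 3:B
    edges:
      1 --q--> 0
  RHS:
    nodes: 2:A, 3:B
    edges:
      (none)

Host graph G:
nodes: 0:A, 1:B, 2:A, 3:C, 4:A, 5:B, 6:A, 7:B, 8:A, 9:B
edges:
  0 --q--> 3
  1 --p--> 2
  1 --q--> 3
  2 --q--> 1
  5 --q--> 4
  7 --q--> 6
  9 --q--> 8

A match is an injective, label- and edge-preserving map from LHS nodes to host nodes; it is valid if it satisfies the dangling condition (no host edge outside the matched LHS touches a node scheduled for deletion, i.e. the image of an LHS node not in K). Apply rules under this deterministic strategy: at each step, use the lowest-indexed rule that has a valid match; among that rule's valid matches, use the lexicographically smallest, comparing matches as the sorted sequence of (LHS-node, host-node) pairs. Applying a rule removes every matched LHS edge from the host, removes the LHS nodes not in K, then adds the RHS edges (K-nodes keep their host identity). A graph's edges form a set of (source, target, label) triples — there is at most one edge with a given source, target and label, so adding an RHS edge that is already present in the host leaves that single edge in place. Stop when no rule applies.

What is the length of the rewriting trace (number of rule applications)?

Answer: 3

Steps:
[0] host  ⇒  10 nodes, 7 edges  {0-q->3 1-p->2 1-q->3 2-q->1 5-q->4 7-q->6 9-q->8}
[1] R1 @ {0↦4, 1↦5, 2↦0, 3↦1}  ⇒  8 nodes, 6 edges  {0-q->3 1-p->2 1-q->3 2-q->1 7-q->6 9-q->8}
[2] R1 @ {0↦6, 1↦7, 2↦0, 3↦1}  ⇒  6 nodes, 5 edges  {0-q->3 1-p->2 1-q->3 2-q->1 9-q->8}
[3] R1 @ {0↦8, 1↦9, 2↦0, 3↦1}  ⇒  4 nodes, 4 edges  {0-q->3 1-p->2 1-q->3 2-q->1}
final graph: no rule applies after step 3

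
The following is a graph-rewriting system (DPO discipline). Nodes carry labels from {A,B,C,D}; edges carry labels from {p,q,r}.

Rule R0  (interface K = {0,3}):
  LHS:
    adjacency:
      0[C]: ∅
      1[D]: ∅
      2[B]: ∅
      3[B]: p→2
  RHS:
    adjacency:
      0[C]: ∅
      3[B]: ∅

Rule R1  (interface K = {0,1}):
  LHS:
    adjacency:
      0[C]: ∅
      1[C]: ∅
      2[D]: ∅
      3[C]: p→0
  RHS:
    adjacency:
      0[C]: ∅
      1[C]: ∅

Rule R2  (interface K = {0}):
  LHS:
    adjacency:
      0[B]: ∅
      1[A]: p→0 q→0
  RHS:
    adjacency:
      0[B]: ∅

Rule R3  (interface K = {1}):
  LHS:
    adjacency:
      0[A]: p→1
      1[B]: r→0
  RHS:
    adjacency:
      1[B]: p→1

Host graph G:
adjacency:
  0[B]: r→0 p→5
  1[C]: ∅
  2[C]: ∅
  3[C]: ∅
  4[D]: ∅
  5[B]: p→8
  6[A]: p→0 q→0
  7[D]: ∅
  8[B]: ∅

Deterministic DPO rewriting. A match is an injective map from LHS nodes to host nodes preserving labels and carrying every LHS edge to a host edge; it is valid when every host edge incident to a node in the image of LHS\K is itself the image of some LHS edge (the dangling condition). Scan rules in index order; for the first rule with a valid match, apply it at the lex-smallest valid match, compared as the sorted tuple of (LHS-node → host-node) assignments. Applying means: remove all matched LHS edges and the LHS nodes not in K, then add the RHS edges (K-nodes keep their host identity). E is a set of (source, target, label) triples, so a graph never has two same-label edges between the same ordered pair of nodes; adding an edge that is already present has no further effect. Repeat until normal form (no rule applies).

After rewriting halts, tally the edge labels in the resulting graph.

initial: |V|=9 |E|=5  E = 0-r->0 0-p->5 5-p->8 6-p->0 6-q->0
step 1: apply R0 at {0↦1, 1↦4, 2↦8, 3↦5}  → |V|=7 |E|=4  E = 0-r->0 0-p->5 6-p->0 6-q->0
step 2: apply R0 at {0↦1, 1↦7, 2↦5, 3↦0}  → |V|=5 |E|=3  E = 0-r->0 6-p->0 6-q->0
step 3: apply R2 at {0↦0, 1↦6}  → |V|=4 |E|=1  E = 0-r->0
halt: no rule applies after step 3
NF edges: [(0, 0, 'r')]

Answer: r:1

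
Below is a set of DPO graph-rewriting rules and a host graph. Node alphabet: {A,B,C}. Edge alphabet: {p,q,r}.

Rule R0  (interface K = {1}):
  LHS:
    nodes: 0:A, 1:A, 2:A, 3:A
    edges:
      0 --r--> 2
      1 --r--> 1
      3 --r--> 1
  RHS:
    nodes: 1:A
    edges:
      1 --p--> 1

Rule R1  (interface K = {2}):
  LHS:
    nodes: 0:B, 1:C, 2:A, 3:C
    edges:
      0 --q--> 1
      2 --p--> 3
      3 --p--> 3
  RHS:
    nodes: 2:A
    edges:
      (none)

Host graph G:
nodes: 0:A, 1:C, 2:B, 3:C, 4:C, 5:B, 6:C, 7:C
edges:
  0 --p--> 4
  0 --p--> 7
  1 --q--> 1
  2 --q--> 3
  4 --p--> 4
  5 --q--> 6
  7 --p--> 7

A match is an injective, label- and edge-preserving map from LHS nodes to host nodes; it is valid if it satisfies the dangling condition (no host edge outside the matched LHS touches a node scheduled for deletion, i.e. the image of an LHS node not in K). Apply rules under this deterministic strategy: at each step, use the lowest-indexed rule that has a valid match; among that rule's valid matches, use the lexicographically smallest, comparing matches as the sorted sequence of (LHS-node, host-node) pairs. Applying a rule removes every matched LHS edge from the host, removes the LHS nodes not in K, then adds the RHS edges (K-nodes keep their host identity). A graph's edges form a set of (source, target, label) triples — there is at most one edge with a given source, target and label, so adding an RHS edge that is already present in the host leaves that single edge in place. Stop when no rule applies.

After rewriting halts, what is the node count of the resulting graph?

initial: |V|=8 |E|=7  E = 0-p->4 0-p->7 1-q->1 2-q->3 4-p->4 5-q->6 7-p->7
step 1: apply R1 at {0↦2, 1↦3, 2↦0, 3↦4}  → |V|=5 |E|=4  E = 0-p->7 1-q->1 5-q->6 7-p->7
step 2: apply R1 at {0↦5, 1↦6, 2↦0, 3↦7}  → |V|=2 |E|=1  E = 1-q->1
halt: no rule applies after step 2
NF nodes: {0:A, 1:C}

Answer: 2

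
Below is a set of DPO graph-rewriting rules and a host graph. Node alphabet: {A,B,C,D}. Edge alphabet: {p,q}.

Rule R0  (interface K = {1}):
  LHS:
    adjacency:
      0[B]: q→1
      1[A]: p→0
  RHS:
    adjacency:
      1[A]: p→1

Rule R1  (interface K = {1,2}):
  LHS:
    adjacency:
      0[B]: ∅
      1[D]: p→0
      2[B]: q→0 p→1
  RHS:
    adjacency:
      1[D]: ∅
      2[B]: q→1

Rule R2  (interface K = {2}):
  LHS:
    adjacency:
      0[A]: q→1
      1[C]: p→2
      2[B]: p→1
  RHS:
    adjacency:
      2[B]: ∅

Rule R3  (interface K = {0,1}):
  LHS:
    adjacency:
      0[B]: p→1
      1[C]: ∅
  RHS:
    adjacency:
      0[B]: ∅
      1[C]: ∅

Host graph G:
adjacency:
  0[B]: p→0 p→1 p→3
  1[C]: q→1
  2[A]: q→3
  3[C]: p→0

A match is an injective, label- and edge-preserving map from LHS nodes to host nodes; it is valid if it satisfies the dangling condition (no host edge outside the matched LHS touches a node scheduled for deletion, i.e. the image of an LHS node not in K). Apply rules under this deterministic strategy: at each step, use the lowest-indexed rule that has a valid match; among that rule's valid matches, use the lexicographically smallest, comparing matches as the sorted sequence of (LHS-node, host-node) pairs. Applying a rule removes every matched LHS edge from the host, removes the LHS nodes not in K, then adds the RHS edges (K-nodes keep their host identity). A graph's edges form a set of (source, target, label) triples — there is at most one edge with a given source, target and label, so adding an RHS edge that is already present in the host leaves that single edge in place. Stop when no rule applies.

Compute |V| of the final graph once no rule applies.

[0] host  ⇒  4 nodes, 6 edges  {0-p->0 0-p->1 0-p->3 1-q->1 2-q->3 3-p->0}
[1] R2 @ {0↦2, 1↦3, 2↦0}  ⇒  2 nodes, 3 edges  {0-p->0 0-p->1 1-q->1}
[2] R3 @ {0↦0, 1↦1}  ⇒  2 nodes, 2 edges  {0-p->0 1-q->1}
normal form: no rule applies after step 2
NF nodes: {0:B, 1:C}

Answer: 2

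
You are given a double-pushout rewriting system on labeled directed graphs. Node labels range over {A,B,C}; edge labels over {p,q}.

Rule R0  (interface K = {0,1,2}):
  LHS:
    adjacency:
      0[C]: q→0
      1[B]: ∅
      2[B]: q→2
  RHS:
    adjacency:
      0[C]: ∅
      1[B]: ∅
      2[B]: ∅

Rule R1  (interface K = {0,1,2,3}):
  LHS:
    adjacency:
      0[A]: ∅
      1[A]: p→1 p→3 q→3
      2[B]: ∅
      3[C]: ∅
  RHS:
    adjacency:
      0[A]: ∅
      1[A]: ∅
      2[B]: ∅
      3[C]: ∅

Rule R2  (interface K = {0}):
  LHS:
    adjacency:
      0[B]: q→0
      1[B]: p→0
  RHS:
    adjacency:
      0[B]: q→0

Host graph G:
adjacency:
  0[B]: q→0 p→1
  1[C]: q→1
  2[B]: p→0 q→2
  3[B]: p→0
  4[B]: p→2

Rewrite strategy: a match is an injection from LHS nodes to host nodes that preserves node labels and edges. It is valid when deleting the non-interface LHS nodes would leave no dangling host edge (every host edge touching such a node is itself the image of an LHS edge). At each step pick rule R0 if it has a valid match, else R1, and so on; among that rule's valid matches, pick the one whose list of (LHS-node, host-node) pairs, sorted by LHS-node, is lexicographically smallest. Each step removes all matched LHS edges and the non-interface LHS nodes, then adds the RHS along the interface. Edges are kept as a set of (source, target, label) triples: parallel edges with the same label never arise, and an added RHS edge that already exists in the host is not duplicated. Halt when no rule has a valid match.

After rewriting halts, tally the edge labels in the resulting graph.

[0] host  ⇒  5 nodes, 7 edges  {0-q->0 0-p->1 1-q->1 2-p->0 2-q->2 3-p->0 4-p->2}
[1] R0 @ {0↦1, 1↦0, 2↦2}  ⇒  5 nodes, 5 edges  {0-q->0 0-p->1 2-p->0 3-p->0 4-p->2}
[2] R2 @ {0↦0, 1↦3}  ⇒  4 nodes, 4 edges  {0-q->0 0-p->1 2-p->0 4-p->2}
normal form: no rule applies after step 2
NF edges: [(0, 0, 'q'), (0, 1, 'p'), (2, 0, 'p'), (4, 2, 'p')]

Answer: p:3 q:1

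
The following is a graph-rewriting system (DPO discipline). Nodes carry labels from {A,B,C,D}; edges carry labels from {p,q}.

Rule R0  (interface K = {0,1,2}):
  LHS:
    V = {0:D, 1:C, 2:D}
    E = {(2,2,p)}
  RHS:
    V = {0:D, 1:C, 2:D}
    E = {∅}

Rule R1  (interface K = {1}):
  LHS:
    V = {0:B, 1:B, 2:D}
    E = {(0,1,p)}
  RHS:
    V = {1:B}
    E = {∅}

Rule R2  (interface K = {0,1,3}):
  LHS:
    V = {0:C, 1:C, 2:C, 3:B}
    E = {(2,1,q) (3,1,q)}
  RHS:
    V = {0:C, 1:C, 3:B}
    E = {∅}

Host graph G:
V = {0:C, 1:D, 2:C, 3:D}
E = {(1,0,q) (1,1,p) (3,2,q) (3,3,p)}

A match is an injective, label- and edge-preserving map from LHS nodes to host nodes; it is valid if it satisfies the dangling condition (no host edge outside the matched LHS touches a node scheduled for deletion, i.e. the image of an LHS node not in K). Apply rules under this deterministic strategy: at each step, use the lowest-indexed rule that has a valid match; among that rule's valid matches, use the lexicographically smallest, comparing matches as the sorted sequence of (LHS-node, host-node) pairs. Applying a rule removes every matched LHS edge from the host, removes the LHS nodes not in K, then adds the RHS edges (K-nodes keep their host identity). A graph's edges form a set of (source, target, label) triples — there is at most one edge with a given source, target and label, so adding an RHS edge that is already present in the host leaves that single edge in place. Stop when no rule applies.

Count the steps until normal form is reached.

[0] host  ⇒  4 nodes, 4 edges  {1-q->0 1-p->1 3-q->2 3-p->3}
[1] R0 @ {0↦1, 1↦0, 2↦3}  ⇒  4 nodes, 3 edges  {1-q->0 1-p->1 3-q->2}
[2] R0 @ {0↦3, 1↦0, 2↦1}  ⇒  4 nodes, 2 edges  {1-q->0 3-q->2}
normal form: no rule applies after step 2

Answer: 2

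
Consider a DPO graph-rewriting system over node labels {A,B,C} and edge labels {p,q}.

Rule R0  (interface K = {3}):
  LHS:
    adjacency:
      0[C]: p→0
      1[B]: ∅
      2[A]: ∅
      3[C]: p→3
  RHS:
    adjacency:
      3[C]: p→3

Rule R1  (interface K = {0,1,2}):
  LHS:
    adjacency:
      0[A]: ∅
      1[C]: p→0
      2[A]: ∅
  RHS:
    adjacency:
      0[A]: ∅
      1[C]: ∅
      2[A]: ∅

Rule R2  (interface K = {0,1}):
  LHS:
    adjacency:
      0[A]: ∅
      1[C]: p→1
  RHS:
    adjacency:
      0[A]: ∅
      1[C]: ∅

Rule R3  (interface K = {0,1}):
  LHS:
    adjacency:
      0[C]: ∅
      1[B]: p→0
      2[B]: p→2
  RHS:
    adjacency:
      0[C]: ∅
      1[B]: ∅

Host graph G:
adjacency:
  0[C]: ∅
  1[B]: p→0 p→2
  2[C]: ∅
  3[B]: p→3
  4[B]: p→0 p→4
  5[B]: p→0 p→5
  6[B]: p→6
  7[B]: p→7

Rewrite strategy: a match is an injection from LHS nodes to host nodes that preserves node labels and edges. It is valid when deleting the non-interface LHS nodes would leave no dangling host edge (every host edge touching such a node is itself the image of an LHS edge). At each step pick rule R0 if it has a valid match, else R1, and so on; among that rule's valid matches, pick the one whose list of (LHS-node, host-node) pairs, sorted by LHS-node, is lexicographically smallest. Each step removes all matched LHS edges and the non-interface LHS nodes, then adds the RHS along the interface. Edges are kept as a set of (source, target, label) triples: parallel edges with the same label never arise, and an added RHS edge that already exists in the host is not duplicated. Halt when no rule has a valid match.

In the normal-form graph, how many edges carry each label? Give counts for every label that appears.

Answer: p:1

Steps:
start.  V:8 E:9  edges: 1-p->0 1-p->2 3-p->3 4-p->0 4-p->4 5-p->0 5-p->5 6-p->6 7-p->7
1. fire R3 via {0↦0, 1↦1, 2↦3}  →  V:7 E:7  edges: 1-p->2 4-p->0 4-p->4 5-p->0 5-p->5 6-p->6 7-p->7
2. fire R3 via {0↦0, 1↦4, 2↦6}  →  V:6 E:5  edges: 1-p->2 4-p->4 5-p->0 5-p->5 7-p->7
3. fire R3 via {0↦0, 1↦5, 2↦4}  →  V:5 E:3  edges: 1-p->2 5-p->5 7-p->7
4. fire R3 via {0↦2, 1↦1, 2↦5}  →  V:4 E:1  edges: 7-p->7
final graph: no rule applies after step 4
NF edges: [(7, 7, 'p')]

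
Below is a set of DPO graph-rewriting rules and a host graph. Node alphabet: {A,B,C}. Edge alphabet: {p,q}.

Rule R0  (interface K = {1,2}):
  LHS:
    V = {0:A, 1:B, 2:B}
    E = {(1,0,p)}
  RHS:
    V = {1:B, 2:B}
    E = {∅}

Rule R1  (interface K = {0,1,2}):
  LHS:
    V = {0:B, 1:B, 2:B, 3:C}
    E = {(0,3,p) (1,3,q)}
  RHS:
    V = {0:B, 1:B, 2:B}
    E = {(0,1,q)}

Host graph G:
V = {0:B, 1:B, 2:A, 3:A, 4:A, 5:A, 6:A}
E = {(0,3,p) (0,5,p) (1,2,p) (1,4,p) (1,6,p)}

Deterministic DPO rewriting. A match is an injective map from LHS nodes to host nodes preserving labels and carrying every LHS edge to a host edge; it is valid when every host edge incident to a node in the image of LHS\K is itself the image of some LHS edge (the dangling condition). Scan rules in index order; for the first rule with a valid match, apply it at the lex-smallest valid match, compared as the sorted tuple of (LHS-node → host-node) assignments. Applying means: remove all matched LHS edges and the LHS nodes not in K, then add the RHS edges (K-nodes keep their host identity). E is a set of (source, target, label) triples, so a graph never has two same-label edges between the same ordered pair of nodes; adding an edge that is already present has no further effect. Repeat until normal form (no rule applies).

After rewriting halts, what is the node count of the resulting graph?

initial: |V|=7 |E|=5  E = 0-p->3 0-p->5 1-p->2 1-p->4 1-p->6
step 1: apply R0 at {0↦2, 1↦1, 2↦0}  → |V|=6 |E|=4  E = 0-p->3 0-p->5 1-p->4 1-p->6
step 2: apply R0 at {0↦3, 1↦0, 2↦1}  → |V|=5 |E|=3  E = 0-p->5 1-p->4 1-p->6
step 3: apply R0 at {0↦4, 1↦1, 2↦0}  → |V|=4 |E|=2  E = 0-p->5 1-p->6
step 4: apply R0 at {0↦5, 1↦0, 2↦1}  → |V|=3 |E|=1  E = 1-p->6
step 5: apply R0 at {0↦6, 1↦1, 2↦0}  → |V|=2 |E|=0  E = ∅
halt: no rule applies after step 5
NF nodes: {0:B, 1:B}

Answer: 2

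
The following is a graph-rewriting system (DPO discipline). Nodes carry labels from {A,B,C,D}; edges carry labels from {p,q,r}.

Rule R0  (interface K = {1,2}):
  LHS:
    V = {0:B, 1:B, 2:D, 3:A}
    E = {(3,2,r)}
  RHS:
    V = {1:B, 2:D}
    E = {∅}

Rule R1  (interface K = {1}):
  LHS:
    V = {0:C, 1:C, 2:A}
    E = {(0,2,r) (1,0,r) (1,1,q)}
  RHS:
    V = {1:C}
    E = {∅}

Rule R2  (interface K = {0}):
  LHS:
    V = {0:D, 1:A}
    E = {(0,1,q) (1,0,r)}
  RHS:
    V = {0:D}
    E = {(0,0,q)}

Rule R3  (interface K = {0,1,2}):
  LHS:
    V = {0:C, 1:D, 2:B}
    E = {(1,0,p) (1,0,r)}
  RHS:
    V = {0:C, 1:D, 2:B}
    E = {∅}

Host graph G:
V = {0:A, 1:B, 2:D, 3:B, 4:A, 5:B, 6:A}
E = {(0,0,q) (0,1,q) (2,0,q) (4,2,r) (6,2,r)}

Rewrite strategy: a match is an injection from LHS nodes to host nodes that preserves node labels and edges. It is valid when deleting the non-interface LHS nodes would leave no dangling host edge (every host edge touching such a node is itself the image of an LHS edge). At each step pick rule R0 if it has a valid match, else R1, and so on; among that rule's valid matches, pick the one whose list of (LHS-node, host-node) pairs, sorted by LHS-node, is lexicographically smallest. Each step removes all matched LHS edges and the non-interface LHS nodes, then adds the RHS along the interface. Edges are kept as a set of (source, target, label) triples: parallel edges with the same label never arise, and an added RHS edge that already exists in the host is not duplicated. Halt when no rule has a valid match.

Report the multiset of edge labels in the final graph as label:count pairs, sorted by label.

start.  V:7 E:5  edges: 0-q->0 0-q->1 2-q->0 4-r->2 6-r->2
1. fire R0 via {0↦3, 1↦1, 2↦2, 3↦4}  →  V:5 E:4  edges: 0-q->0 0-q->1 2-q->0 6-r->2
2. fire R0 via {0↦5, 1↦1, 2↦2, 3↦6}  →  V:3 E:3  edges: 0-q->0 0-q->1 2-q->0
final graph: no rule applies after step 2
NF edges: [(0, 0, 'q'), (0, 1, 'q'), (2, 0, 'q')]

Answer: q:3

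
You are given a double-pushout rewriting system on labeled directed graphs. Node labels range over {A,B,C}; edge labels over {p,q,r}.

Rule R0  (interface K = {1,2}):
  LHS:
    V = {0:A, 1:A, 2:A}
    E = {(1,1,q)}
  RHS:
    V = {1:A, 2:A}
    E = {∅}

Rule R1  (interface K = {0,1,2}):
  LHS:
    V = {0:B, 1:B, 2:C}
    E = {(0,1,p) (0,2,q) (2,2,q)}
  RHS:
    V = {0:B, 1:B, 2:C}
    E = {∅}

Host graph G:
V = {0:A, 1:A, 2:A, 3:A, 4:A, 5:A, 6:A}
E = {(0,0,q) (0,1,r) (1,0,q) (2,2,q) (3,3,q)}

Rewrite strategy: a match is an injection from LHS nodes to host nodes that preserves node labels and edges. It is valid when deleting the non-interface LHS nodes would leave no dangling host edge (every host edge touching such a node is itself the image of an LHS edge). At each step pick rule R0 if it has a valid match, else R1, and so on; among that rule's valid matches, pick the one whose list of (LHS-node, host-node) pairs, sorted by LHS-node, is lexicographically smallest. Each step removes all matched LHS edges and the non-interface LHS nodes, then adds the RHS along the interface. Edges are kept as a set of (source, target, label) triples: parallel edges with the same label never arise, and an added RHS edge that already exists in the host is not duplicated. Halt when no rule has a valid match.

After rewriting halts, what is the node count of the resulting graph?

[0] host  ⇒  7 nodes, 5 edges  {0-q->0 0-r->1 1-q->0 2-q->2 3-q->3}
[1] R0 @ {0↦4, 1↦0, 2↦1}  ⇒  6 nodes, 4 edges  {0-r->1 1-q->0 2-q->2 3-q->3}
[2] R0 @ {0↦5, 1↦2, 2↦0}  ⇒  5 nodes, 3 edges  {0-r->1 1-q->0 3-q->3}
[3] R0 @ {0↦2, 1↦3, 2↦0}  ⇒  4 nodes, 2 edges  {0-r->1 1-q->0}
normal form: no rule applies after step 3
NF nodes: {0:A, 1:A, 3:A, 6:A}

Answer: 4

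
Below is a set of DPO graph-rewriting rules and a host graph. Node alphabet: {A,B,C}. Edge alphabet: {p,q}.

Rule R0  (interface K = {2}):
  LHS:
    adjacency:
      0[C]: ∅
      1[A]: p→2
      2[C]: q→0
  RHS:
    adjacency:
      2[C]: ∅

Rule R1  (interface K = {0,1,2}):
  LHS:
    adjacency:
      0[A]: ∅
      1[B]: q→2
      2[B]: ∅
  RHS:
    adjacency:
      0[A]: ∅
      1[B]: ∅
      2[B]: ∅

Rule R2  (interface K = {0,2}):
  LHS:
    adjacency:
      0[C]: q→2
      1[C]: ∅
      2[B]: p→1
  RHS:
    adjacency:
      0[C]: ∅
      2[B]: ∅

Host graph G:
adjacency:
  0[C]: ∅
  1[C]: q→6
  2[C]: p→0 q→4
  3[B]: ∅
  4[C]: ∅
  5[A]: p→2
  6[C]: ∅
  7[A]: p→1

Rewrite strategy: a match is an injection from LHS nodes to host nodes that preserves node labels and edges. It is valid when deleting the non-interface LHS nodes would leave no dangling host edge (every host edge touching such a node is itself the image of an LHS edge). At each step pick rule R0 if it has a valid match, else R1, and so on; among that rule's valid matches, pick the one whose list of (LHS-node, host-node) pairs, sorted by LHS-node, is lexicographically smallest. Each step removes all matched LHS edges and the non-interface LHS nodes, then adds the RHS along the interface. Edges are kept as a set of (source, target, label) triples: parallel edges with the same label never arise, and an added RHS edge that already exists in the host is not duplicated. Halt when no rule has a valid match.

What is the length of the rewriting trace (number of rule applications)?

start.  V:8 E:5  edges: 1-q->6 2-p->0 2-q->4 5-p->2 7-p->1
1. fire R0 via {0↦4, 1↦5, 2↦2}  →  V:6 E:3  edges: 1-q->6 2-p->0 7-p->1
2. fire R0 via {0↦6, 1↦7, 2↦1}  →  V:4 E:1  edges: 2-p->0
final graph: no rule applies after step 2

Answer: 2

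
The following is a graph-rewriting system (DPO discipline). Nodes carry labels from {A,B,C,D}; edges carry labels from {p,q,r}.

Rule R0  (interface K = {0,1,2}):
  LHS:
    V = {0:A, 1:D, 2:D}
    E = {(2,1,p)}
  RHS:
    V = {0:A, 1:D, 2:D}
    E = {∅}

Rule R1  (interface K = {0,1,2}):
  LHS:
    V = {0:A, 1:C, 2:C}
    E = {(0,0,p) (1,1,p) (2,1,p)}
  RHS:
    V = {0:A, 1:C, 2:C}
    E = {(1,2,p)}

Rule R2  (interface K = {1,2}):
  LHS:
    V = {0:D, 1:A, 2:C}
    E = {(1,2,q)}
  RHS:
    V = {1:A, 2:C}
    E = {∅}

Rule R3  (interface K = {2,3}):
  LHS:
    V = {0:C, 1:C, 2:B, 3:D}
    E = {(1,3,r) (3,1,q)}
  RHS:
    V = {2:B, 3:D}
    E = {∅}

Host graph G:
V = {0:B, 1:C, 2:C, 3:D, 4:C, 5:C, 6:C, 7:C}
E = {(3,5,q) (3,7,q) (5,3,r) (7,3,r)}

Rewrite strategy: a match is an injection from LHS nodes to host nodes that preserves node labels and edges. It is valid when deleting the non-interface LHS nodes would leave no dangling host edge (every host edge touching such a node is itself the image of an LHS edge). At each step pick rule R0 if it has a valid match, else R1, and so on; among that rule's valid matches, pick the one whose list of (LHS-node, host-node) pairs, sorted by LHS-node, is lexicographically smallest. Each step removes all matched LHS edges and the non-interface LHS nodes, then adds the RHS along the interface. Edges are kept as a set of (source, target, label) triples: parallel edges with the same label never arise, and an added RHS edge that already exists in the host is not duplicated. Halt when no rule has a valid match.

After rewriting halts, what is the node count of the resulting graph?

[0] host  ⇒  8 nodes, 4 edges  {3-q->5 3-q->7 5-r->3 7-r->3}
[1] R3 @ {0↦1, 1↦5, 2↦0, 3↦3}  ⇒  6 nodes, 2 edges  {3-q->7 7-r->3}
[2] R3 @ {0↦2, 1↦7, 2↦0, 3↦3}  ⇒  4 nodes, 0 edges  {∅}
normal form: no rule applies after step 2
NF nodes: {0:B, 3:D, 4:C, 6:C}

Answer: 4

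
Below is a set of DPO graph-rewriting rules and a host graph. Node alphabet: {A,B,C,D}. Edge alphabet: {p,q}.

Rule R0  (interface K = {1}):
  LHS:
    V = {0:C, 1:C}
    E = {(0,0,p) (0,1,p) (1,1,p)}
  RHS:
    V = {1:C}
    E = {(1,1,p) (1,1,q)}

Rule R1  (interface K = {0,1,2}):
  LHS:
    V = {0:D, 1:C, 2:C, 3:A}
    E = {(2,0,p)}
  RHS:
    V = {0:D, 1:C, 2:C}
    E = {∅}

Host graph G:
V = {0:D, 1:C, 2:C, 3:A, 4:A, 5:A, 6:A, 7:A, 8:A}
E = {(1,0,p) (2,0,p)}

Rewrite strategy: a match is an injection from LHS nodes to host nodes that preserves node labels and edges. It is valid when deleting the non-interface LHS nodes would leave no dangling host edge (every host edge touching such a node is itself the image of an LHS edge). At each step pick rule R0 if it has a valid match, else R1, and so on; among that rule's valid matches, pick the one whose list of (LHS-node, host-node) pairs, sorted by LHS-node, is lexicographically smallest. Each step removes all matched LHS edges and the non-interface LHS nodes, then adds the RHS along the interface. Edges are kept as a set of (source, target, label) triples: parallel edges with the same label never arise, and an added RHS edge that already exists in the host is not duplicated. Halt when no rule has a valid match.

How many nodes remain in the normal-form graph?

Answer: 7

Steps:
start.  V:9 E:2  edges: 1-p->0 2-p->0
1. fire R1 via {0↦0, 1↦1, 2↦2, 3↦3}  →  V:8 E:1  edges: 1-p->0
2. fire R1 via {0↦0, 1↦2, 2↦1, 3↦4}  →  V:7 E:0  edges: ∅
final graph: no rule applies after step 2
NF nodes: {0:D, 1:C, 2:C, 5:A, 6:A, 7:A, 8:A}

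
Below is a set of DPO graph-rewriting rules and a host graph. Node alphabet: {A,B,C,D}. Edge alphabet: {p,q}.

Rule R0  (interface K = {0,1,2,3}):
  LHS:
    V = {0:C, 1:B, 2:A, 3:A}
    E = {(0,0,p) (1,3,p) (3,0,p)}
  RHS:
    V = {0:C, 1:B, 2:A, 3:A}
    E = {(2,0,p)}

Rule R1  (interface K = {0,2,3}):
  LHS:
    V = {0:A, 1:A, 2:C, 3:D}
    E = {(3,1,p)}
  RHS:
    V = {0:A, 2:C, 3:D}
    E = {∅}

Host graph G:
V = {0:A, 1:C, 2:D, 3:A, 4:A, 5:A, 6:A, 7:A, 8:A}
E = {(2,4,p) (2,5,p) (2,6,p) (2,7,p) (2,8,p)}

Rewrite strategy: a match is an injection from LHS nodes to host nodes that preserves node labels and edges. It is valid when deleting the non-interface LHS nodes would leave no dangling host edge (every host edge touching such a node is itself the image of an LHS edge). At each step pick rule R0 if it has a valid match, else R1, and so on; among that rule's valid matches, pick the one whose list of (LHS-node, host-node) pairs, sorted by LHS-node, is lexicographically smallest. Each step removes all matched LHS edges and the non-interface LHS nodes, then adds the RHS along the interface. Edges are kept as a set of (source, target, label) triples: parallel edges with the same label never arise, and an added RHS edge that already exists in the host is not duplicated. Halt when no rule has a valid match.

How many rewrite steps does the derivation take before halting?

Answer: 5

Derivation:
[0] host  ⇒  9 nodes, 5 edges  {2-p->4 2-p->5 2-p->6 2-p->7 2-p->8}
[1] R1 @ {0↦0, 1↦4, 2↦1, 3↦2}  ⇒  8 nodes, 4 edges  {2-p->5 2-p->6 2-p->7 2-p->8}
[2] R1 @ {0↦0, 1↦5, 2↦1, 3↦2}  ⇒  7 nodes, 3 edges  {2-p->6 2-p->7 2-p->8}
[3] R1 @ {0↦0, 1↦6, 2↦1, 3↦2}  ⇒  6 nodes, 2 edges  {2-p->7 2-p->8}
[4] R1 @ {0↦0, 1↦7, 2↦1, 3↦2}  ⇒  5 nodes, 1 edges  {2-p->8}
[5] R1 @ {0↦0, 1↦8, 2↦1, 3↦2}  ⇒  4 nodes, 0 edges  {∅}
final graph: no rule applies after step 5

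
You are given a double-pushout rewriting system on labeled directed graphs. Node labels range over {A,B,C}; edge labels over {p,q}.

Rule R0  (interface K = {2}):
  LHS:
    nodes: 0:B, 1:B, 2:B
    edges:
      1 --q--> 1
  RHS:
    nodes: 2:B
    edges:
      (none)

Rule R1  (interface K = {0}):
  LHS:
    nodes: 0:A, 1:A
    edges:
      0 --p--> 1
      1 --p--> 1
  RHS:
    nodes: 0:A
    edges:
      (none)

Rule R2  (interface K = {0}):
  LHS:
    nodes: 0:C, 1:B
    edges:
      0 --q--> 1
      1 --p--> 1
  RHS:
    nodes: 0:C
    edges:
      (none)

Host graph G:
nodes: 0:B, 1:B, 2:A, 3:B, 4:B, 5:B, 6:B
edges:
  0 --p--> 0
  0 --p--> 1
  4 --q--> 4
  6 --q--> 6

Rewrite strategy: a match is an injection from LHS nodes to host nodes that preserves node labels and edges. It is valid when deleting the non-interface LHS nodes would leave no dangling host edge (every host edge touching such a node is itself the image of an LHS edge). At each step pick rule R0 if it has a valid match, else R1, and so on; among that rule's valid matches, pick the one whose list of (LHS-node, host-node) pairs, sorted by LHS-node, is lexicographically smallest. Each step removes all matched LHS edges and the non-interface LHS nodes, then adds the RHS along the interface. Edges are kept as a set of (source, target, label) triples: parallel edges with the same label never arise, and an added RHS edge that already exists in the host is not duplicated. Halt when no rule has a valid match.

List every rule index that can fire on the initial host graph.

Answer: [R0]

Rewrite trace:
R0: 16 valid matches — {0↦3, 1↦4, 2↦0}, {0↦3, 1↦4, 2↦1}, {0↦3, 1↦4, 2↦5} (+13 more)
R1: no valid match — LHS pattern not found
R2: no valid match — LHS pattern not found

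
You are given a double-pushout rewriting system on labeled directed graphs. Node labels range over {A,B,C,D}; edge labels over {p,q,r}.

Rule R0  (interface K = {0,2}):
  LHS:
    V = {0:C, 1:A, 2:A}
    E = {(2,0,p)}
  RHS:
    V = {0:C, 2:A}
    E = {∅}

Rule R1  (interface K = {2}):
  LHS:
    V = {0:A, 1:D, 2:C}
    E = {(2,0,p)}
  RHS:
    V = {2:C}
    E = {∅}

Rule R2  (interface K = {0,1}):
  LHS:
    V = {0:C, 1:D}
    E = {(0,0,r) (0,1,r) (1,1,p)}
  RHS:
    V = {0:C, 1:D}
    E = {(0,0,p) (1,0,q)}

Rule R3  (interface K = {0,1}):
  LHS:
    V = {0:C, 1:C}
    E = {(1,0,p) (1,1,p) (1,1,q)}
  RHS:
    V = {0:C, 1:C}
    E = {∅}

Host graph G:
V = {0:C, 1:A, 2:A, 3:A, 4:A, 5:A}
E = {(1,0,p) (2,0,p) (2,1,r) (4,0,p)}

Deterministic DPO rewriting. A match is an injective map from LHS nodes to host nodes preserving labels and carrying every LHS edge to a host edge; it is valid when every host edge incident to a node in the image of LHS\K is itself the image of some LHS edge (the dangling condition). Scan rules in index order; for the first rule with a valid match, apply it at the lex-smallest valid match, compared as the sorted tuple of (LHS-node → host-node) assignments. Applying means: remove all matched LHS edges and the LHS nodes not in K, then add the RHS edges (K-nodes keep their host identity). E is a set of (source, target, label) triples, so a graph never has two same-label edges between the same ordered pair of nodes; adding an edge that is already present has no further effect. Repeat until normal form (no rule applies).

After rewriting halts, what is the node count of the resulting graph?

Answer: 4

Derivation:
start.  V:6 E:4  edges: 1-p->0 2-p->0 2-r->1 4-p->0
1. fire R0 via {0↦0, 1↦3, 2↦1}  →  V:5 E:3  edges: 2-p->0 2-r->1 4-p->0
2. fire R0 via {0↦0, 1↦5, 2↦2}  →  V:4 E:2  edges: 2-r->1 4-p->0
final graph: no rule applies after step 2
NF nodes: {0:C, 1:A, 2:A, 4:A}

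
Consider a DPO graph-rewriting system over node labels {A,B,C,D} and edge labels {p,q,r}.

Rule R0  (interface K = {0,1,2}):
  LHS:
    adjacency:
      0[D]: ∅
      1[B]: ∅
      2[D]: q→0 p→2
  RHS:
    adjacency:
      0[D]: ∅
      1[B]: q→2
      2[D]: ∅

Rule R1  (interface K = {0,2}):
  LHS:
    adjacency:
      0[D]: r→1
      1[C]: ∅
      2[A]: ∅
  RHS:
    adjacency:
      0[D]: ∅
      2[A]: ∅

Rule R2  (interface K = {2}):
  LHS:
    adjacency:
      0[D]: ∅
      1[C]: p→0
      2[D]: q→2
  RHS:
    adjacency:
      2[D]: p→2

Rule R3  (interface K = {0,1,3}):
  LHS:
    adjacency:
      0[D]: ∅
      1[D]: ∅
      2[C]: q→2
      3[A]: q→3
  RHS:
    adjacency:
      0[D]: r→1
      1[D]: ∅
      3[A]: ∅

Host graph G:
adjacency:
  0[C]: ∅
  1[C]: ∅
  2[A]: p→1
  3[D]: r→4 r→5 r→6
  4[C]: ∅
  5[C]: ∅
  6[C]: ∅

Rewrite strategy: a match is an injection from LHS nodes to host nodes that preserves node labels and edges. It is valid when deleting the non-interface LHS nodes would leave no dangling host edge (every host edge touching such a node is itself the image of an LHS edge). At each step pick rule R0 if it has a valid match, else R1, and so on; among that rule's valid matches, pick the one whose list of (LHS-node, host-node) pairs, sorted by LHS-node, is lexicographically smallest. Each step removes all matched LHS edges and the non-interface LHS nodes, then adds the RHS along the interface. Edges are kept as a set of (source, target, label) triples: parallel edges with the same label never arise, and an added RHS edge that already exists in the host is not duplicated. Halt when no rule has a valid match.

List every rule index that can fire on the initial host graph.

R0: no valid match — LHS pattern not found
R1: 3 valid matches — {0↦3, 1↦4, 2↦2}, {0↦3, 1↦5, 2↦2}, {0↦3, 1↦6, 2↦2}
R2: no valid match — LHS pattern not found
R3: no valid match — LHS pattern not found

Answer: [R1]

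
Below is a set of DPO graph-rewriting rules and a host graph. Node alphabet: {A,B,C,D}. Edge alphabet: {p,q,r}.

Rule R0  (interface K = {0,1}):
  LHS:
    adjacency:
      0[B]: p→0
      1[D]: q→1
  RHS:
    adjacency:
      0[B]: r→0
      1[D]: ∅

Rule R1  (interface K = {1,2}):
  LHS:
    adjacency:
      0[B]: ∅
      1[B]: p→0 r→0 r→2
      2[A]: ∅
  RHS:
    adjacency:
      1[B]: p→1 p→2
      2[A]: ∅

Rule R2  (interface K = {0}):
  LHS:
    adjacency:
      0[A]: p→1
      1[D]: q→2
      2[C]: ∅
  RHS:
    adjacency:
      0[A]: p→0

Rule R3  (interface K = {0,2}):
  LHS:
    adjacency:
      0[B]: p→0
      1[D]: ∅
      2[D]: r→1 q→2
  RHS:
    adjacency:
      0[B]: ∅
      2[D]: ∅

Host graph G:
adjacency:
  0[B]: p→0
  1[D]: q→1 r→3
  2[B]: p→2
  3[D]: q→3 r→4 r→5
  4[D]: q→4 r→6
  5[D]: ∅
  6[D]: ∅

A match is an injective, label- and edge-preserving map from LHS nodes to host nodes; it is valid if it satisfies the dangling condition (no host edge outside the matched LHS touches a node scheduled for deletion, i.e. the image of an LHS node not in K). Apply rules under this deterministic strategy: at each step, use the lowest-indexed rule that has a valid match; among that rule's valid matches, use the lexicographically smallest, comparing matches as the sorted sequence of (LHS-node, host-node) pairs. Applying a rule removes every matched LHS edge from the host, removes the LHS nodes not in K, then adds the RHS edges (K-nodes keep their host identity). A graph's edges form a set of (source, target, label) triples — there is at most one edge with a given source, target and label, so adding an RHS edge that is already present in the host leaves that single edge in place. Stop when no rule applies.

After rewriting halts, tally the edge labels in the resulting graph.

initial: |V|=7 |E|=9  E = 0-p->0 1-q->1 1-r->3 2-p->2 3-q->3 3-r->4 3-r->5 4-q->4 4-r->6
step 1: apply R0 at {0↦0, 1↦1}  → |V|=7 |E|=8  E = 0-r->0 1-r->3 2-p->2 3-q->3 3-r->4 3-r->5 4-q->4 4-r->6
step 2: apply R0 at {0↦2, 1↦3}  → |V|=7 |E|=7  E = 0-r->0 1-r->3 2-r->2 3-r->4 3-r->5 4-q->4 4-r->6
normal form: no rule applies after step 2
NF edges: [(0, 0, 'r'), (1, 3, 'r'), (2, 2, 'r'), (3, 4, 'r'), (3, 5, 'r'), (4, 4, 'q'), (4, 6, 'r')]

Answer: q:1 r:6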